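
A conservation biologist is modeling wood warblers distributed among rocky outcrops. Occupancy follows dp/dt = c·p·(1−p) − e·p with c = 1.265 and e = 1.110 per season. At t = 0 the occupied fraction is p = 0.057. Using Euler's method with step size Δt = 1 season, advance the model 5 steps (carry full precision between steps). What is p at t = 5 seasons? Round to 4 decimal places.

0.0803

Update rule: p ← p + [c·p·(1−p) − e·p]·Δt with Δt = 1.
p: 0.05700 → 0.06173  (Δp = +0.00473)
p: 0.06173 → 0.06647  (Δp = +0.00475)
p: 0.06647 → 0.07119  (Δp = +0.00471)
p: 0.07119 → 0.07581  (Δp = +0.00462)
p: 0.07581 → 0.08029  (Δp = +0.00448)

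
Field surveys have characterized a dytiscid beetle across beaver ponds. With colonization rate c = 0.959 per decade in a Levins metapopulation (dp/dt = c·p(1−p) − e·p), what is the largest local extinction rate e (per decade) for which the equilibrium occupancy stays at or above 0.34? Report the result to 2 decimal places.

0.63

1 − e/c ≥ 0.34 ⇒ e ≤ c(1 − 0.34) = 0.959 × 0.6600.
e_max = 0.6329.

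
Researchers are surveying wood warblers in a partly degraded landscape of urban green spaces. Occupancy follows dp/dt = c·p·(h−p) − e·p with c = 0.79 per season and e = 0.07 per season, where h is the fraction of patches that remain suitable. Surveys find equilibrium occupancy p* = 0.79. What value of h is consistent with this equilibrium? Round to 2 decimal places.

0.88

At equilibrium c(h−p*) = e, so h = p* + e/c.
h = 0.79 + 0.07/0.79 = 0.79 + 0.0886 = 0.8786.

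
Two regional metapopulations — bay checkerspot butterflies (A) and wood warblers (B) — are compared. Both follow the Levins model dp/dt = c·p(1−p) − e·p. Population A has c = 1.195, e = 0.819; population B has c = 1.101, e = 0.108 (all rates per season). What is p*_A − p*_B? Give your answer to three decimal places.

-0.587

A: p*_A = 1 − 0.819/1.195 = 0.3146.
B: p*_B = 1 − 0.108/1.101 = 0.9019.
p*_A − p*_B = 0.3146 − 0.9019 = -0.5873.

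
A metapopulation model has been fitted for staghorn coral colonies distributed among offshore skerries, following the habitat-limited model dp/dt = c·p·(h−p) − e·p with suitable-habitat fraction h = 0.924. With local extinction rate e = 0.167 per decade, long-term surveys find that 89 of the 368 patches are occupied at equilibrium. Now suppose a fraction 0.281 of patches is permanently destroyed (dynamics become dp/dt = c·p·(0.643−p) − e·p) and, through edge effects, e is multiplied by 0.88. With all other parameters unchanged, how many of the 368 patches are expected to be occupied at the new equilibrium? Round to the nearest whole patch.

Observed p* = 89/368 = 0.24185.
Balance c(h−p*) = e gives c = e/(0.924 − 0.24185) = 0.167/0.68215 = 0.24481.
New p* = 0.643 − e/c = 0.643 − 0.14696/0.24481 = 0.04270.
Expected occupied = 368 × 0.04270 = 15.71 ≈ 16.

16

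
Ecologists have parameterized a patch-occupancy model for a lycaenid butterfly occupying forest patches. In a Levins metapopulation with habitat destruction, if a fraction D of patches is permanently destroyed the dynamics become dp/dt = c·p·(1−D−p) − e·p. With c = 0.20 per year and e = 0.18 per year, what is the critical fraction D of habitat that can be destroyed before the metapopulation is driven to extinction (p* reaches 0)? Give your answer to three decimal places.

The nontrivial equilibrium is p* = (1−D) − e/c; extinction occurs when this hits zero.
So D_crit = 1 − e/c = 1 − 0.18/0.20 = 1 − 0.9000 = 0.1000.
Note this equals the original equilibrium occupancy — the Levins extinction-debt result.

0.100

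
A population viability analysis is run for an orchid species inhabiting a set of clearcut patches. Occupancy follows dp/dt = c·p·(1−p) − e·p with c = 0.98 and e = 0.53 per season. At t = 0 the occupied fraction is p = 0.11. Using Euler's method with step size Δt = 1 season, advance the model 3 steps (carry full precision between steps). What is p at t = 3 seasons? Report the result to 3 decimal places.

0.243

Update rule: p ← p + [c·p·(1−p) − e·p]·Δt with Δt = 1.
step 1: Δp = +0.03764, p = 0.14764
step 2: Δp = +0.04508, p = 0.19272
step 3: Δp = +0.05033, p = 0.24304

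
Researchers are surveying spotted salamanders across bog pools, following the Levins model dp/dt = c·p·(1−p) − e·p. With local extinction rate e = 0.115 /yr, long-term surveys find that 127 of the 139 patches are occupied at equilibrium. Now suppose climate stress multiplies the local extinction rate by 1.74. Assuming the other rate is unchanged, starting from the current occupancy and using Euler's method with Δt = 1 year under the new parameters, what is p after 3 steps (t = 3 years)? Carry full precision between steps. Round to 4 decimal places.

0.8496

Observed p* = 127/139 = 0.91367.
Balance c(1−p*) = e gives c = e/(1 − 0.91367) = 0.115/0.08633 = 1.33208.
Starting from p₀ = 0.91367; update p ← p + (dp/dt)·Δt with the new parameters.
  1  |  dp/dt·Δt = -0.077753  |  p_1 = 0.835916
  2  |  dp/dt·Δt = +0.015443  |  p_2 = 0.851358
  3  |  dp/dt·Δt = -0.001785  |  p_3 = 0.849573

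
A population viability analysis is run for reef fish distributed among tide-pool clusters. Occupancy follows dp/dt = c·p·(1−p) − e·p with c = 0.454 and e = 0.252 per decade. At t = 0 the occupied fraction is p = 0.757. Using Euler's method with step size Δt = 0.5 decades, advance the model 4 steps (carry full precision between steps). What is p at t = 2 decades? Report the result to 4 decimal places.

0.6031

Update rule: p ← p + [c·p·(1−p) − e·p]·Δt with Δt = 0.5.
  1  |  dp/dt·Δt = -0.053625  |  p_1 = 0.703375
  2  |  dp/dt·Δt = -0.041264  |  p_2 = 0.662111
  3  |  dp/dt·Δt = -0.032641  |  p_3 = 0.629469
  4  |  dp/dt·Δt = -0.026368  |  p_4 = 0.603101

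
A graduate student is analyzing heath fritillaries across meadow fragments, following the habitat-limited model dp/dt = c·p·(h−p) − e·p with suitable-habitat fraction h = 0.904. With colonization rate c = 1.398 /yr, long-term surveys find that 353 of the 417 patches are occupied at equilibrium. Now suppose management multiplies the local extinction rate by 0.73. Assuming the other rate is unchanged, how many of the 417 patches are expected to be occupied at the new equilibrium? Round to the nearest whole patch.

Observed p* = 353/417 = 0.84652.
Balance c(h−p*) = e gives e = 1.398×(0.904 − 0.84652) = 0.08036.
New p* = 0.904 − e/c = 0.904 − 0.05866/1.39800 = 0.86204.
Expected occupied = 417 × 0.86204 = 359.47 ≈ 359.

359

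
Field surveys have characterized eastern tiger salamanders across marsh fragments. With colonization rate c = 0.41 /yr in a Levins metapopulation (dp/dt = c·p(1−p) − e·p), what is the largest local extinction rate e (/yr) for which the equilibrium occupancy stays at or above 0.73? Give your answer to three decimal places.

0.111

1 − e/c ≥ 0.73 ⇒ e ≤ c(1 − 0.73) = 0.41 × 0.2700.
e_max = 0.1107.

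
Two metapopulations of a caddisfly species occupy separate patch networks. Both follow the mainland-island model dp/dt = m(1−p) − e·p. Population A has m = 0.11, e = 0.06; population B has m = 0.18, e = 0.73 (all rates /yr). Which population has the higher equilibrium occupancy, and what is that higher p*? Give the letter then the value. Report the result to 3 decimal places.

A, 0.647

A: p*_A = m/(m+e) = 0.11/0.1700 = 0.6471.
B: p*_B = 0.18/0.9100 = 0.1978.
A is higher at 0.6471.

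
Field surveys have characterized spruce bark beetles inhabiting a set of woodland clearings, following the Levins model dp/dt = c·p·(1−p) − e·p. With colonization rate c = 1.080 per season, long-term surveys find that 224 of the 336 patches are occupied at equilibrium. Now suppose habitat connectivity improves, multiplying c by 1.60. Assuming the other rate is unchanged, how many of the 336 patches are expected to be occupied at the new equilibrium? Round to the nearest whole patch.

266

Observed p* = 224/336 = 0.66667.
Balance c(1−p*) = e gives e = 1.080×(1 − 0.66667) = 0.36000.
New p* = 1 − e/c = 1 − 0.36000/1.72800 = 0.79167.
Expected occupied = 336 × 0.79167 = 266.00 ≈ 266.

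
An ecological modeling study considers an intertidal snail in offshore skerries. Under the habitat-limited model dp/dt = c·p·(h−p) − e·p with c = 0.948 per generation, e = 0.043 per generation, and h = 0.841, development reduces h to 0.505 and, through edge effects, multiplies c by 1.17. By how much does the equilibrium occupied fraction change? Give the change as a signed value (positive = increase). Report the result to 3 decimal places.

Before: p* = h − e/c = 0.841 − 0.043/0.948 = 0.841 − 0.0454 = 0.7956.
After: c = 1.10916, e = 0.043, h = 0.505; p* = 0.505 − 0.043/1.10916 = 0.4662.
Δp* = 0.4662 − 0.7956 = -0.3294.

-0.329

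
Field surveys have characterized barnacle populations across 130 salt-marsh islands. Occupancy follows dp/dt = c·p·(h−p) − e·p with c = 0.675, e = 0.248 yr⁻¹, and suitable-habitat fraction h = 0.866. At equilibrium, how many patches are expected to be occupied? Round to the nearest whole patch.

65

p* = h − e/c = 0.866 − 0.3674 = 0.4986.
Expected occupied patches = N × p* = 130 × 0.4986 = 64.82 ≈ 65.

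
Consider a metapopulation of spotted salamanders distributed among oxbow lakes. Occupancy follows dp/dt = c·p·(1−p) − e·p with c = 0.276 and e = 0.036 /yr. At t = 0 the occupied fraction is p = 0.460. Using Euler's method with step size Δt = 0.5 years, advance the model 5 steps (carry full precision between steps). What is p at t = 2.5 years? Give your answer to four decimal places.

0.5855

Update rule: p ← p + [c·p·(1−p) − e·p]·Δt with Δt = 0.5.
step 1: Δp = +0.02600, p = 0.48600
step 2: Δp = +0.02572, p = 0.51172
step 3: Δp = +0.02527, p = 0.53699
step 4: Δp = +0.02465, p = 0.56164
step 5: Δp = +0.02387, p = 0.58551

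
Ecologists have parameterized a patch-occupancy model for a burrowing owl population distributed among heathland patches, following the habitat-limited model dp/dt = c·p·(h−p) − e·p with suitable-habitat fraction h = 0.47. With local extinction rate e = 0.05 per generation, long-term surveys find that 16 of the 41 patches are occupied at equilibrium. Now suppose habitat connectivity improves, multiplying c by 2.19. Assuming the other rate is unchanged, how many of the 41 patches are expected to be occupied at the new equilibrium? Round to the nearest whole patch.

18

Observed p* = 16/41 = 0.39024.
Balance c(h−p*) = e gives c = e/(0.47 − 0.39024) = 0.05/0.07976 = 0.62688.
New p* = 0.47 − e/c = 0.47 − 0.05000/1.37287 = 0.43358.
Expected occupied = 41 × 0.43358 = 17.78 ≈ 18.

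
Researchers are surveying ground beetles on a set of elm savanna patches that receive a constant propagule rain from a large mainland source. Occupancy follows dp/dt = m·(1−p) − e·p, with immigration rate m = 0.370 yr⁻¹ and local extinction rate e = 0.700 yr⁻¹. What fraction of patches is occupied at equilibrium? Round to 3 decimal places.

Setting dp/dt = 0: m − m·p* = e·p*, so m = (m+e)·p*.
p* = m/(m+e) = 0.370/(0.370+0.700) = 0.370/1.0700 = 0.3458.

0.346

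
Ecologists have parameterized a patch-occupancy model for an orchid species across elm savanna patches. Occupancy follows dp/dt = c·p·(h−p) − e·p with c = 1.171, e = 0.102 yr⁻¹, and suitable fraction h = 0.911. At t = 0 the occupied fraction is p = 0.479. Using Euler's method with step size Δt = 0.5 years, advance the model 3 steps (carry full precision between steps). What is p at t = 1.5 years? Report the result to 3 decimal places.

Update rule: p ← p + [c·p·(h−p) − e·p]·Δt with Δt = 0.5.
p: 0.47900 → 0.57573  (Δp = +0.09673)
p: 0.57573 → 0.65938  (Δp = +0.08365)
p: 0.65938 → 0.72290  (Δp = +0.06351)

0.723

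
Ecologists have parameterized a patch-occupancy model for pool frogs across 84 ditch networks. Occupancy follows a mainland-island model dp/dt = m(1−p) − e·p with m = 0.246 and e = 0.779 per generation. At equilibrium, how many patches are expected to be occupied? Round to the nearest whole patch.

20

p* = m/(m+e) = 0.246/1.0250 = 0.2400.
Expected occupied patches = N × p* = 84 × 0.2400 = 20.16 ≈ 20.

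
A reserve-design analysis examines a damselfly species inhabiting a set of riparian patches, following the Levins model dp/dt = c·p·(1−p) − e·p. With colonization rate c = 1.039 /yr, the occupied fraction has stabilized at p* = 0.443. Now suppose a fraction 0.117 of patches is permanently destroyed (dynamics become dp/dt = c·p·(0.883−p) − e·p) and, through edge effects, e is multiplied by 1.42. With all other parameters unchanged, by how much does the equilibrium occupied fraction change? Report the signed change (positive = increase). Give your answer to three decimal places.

Balance c(1−p*) = e gives e = 1.039×(1 − 0.44300) = 0.57872.
New p* = 0.883 − e/c = 0.883 − 0.82178/1.03900 = 0.09207.
Δp* = 0.09207 − 0.44300 = -0.35093.

-0.351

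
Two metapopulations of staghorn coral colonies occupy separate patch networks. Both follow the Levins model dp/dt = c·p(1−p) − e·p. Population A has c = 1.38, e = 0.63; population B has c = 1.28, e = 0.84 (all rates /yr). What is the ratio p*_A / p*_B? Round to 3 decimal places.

A: p*_A = 1 − 0.63/1.38 = 0.5435.
B: p*_B = 1 − 0.84/1.28 = 0.3438.
p*_A / p*_B = 0.5435/0.3438 = 1.5810.

1.581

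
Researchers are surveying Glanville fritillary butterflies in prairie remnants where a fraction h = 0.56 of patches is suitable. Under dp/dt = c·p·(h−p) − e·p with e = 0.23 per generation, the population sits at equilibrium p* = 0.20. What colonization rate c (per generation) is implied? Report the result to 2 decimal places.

At equilibrium c(h−p*) = e, so c = e/(h−p*).
c = 0.23/(0.56 − 0.20) = 0.23/0.3600 = 0.6389.

0.64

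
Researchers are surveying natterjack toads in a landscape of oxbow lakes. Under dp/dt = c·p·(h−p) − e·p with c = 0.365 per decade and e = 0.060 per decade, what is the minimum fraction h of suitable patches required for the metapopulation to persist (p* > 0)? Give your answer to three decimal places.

0.164

p* = h − e/c is positive only when h > e/c.
h_min = e/c = 0.060/0.365 = 0.1644.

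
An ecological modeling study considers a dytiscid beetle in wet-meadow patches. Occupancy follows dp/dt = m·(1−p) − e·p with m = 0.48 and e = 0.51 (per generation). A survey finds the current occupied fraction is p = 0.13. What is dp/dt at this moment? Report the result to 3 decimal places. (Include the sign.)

0.351

Colonization term: m·(1−p) = 0.48×0.8700 = 0.41760.
Extinction term: e·p = 0.06630.
dp/dt = 0.41760 − 0.06630 = 0.35130.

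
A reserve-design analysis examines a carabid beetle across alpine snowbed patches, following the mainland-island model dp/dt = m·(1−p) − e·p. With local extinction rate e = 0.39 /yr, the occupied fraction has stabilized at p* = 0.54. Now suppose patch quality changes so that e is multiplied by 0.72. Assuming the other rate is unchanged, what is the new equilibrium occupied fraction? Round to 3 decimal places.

0.620

Balance m(1−p*) = e·p* gives m = e·p*/(1−p*) = 0.39×0.54000/0.46000 = 0.45783.
New p* = m/(m+e) = 0.45783/(0.45783+0.28080) = 0.61984.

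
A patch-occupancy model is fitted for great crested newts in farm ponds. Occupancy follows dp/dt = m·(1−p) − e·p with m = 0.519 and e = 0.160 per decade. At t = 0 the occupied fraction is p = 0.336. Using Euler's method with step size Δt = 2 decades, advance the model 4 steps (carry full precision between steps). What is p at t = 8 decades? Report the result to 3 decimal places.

Update rule: p ← p + [m·(1−p) − e·p]·Δt with Δt = 2.
  1  |  dp/dt·Δt = +0.581712  |  p_1 = 0.917712
  2  |  dp/dt·Δt = -0.208253  |  p_2 = 0.709459
  3  |  dp/dt·Δt = +0.074555  |  p_3 = 0.784014
  4  |  dp/dt·Δt = -0.026691  |  p_4 = 0.757323

0.757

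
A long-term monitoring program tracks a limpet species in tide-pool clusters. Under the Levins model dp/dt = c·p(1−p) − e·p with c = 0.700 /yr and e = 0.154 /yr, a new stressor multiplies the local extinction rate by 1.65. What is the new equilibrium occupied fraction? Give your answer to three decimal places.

Before: p* = 1 − 0.154/0.700 = 0.7800.
After the change, c = 0.7, e = 0.2541, so p* = 1 − 0.2541/0.7 = 0.6370.

0.637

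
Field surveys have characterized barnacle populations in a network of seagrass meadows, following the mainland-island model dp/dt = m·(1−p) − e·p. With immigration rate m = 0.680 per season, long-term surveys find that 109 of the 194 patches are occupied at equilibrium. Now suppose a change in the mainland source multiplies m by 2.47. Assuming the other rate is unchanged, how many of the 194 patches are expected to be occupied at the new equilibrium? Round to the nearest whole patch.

147

Observed p* = 109/194 = 0.56186.
Balance m(1−p*) = e·p* gives e = m(1−p*)/p* = 0.680×0.43814/0.56186 = 0.53027.
New p* = m/(m+e) = 1.67960/(1.67960+0.53027) = 0.76004.
Expected occupied = 194 × 0.76004 = 147.45 ≈ 147.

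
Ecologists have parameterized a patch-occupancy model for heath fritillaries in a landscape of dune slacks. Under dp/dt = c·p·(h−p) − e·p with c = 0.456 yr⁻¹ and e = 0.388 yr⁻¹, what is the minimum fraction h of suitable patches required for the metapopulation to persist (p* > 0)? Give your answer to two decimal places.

0.85

p* = h − e/c is positive only when h > e/c.
h_min = e/c = 0.388/0.456 = 0.8509.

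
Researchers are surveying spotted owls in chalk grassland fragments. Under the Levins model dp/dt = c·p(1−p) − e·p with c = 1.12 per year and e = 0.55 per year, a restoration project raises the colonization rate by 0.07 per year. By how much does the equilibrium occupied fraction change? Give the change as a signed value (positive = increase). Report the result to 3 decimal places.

Before: p* = 1 − 0.55/1.12 = 0.5089.
After the change, c = 1.19, e = 0.55, so p* = 1 − 0.55/1.19 = 0.5378.
Δp* = 0.5378 − 0.5089 = +0.0289.

0.029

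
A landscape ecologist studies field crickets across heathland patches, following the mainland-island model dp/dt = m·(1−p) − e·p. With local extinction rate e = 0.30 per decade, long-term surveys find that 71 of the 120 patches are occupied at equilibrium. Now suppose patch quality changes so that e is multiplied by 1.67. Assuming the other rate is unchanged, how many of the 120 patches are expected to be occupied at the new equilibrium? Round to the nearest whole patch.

Observed p* = 71/120 = 0.59167.
Balance m(1−p*) = e·p* gives m = e·p*/(1−p*) = 0.30×0.59167/0.40833 = 0.43470.
New p* = m/(m+e) = 0.43470/(0.43470+0.50100) = 0.46457.
Expected occupied = 120 × 0.46457 = 55.75 ≈ 56.

56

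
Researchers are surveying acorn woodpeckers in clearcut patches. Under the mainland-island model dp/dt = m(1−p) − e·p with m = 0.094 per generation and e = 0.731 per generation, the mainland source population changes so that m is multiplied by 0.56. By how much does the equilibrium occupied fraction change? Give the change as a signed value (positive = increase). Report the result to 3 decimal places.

Before: p* = 0.094/(0.094+0.731) = 0.1139.
After: m = 0.05264, e = 0.731; p* = 0.05264/0.7836 = 0.0672.
Δp* = 0.0672 − 0.1139 = -0.0468.

-0.047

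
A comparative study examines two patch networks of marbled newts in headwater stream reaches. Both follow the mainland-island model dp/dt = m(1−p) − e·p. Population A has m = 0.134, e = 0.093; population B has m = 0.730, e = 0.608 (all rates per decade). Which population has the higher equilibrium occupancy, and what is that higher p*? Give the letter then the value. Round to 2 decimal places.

A: p*_A = m/(m+e) = 0.134/0.2270 = 0.5903.
B: p*_B = 0.730/1.3380 = 0.5456.
A is higher at 0.5903.

A, 0.59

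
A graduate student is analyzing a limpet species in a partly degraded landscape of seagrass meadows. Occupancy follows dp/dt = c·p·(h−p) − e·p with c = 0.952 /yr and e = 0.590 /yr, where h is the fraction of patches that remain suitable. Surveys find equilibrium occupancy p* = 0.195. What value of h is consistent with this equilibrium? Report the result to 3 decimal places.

At equilibrium c(h−p*) = e, so h = p* + e/c.
h = 0.195 + 0.590/0.952 = 0.195 + 0.6197 = 0.8147.

0.815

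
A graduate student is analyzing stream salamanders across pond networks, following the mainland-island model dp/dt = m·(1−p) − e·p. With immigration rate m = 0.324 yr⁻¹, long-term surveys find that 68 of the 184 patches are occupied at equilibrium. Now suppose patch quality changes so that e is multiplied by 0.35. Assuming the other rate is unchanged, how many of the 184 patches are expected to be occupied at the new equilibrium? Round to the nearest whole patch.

115

Observed p* = 68/184 = 0.36957.
Balance m(1−p*) = e·p* gives e = m(1−p*)/p* = 0.324×0.63043/0.36957 = 0.55269.
New p* = m/(m+e) = 0.32400/(0.32400+0.19344) = 0.62616.
Expected occupied = 184 × 0.62616 = 115.21 ≈ 115.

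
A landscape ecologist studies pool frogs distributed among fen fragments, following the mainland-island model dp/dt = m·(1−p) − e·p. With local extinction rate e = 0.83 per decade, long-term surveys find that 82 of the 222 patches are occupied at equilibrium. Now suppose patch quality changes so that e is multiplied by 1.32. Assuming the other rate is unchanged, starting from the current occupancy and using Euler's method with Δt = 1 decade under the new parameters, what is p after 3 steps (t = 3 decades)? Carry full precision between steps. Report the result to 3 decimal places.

0.295

Observed p* = 82/222 = 0.36937.
Balance m(1−p*) = e·p* gives m = e·p*/(1−p*) = 0.83×0.36937/0.63063 = 0.48614.
Starting from p₀ = 0.36937; update p ← p + (dp/dt)·Δt with the new parameters.
p: 0.36937 → 0.27126  (Δp = -0.09810)
p: 0.27126 → 0.32834  (Δp = +0.05707)
p: 0.32834 → 0.29514  (Δp = -0.03320)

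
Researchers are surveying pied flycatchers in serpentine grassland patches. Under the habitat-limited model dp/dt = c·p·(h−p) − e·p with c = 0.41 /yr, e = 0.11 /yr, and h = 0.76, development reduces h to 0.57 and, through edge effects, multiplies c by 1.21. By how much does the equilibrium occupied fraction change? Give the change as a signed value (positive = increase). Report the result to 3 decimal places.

Before: p* = h − e/c = 0.76 − 0.11/0.41 = 0.76 − 0.2683 = 0.4917.
After: c = 0.4961, e = 0.11, h = 0.57; p* = 0.57 − 0.11/0.4961 = 0.3483.
Δp* = 0.3483 − 0.4917 = -0.1434.

-0.143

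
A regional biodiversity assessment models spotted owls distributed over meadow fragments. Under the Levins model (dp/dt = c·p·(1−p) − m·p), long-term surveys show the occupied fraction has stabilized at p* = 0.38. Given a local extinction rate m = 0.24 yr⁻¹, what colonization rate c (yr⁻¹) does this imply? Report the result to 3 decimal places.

0.387

At equilibrium c(1−p*) = m, so c = m/(1−p*).
c = 0.24/(1 − 0.38) = 0.24/0.6200 = 0.3871.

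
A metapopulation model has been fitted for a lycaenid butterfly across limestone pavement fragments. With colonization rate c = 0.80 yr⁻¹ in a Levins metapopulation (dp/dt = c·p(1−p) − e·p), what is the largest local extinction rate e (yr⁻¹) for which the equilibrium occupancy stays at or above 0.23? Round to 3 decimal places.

1 − e/c ≥ 0.23 ⇒ e ≤ c(1 − 0.23) = 0.80 × 0.7700.
e_max = 0.6160.

0.616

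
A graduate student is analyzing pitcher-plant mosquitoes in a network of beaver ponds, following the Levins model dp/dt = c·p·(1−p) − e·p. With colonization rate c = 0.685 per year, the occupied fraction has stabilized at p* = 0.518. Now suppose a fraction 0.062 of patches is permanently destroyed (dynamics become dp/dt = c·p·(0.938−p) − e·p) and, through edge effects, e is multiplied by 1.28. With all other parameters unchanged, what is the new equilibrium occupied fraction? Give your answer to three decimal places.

Balance c(1−p*) = e gives e = 0.685×(1 − 0.51800) = 0.33017.
New p* = 0.938 − e/c = 0.938 − 0.42262/0.68500 = 0.32104.

0.321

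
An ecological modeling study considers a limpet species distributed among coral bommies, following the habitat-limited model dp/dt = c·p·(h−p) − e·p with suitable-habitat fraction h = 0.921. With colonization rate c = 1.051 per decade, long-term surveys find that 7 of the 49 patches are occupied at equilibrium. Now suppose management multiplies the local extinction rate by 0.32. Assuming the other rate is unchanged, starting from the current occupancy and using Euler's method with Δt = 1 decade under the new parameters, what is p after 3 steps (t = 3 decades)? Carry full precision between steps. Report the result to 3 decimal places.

Observed p* = 7/49 = 0.14286.
Balance c(h−p*) = e gives e = 1.051×(0.921 − 0.14286) = 0.81783.
Starting from p₀ = 0.14286; update p ← p + (dp/dt)·Δt with the new parameters.
t = 1: p = 0.14286 + (+0.07945) = 0.22230
t = 2: p = 0.22230 + (+0.10507) = 0.32737
t = 3: p = 0.32737 + (+0.11857) = 0.44594

0.446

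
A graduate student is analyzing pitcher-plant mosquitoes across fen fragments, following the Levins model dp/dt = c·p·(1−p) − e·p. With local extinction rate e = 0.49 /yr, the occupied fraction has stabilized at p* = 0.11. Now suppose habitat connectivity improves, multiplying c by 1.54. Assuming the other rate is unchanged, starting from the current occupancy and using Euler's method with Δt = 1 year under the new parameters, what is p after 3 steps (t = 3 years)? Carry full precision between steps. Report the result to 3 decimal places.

0.209

Balance c(1−p*) = e gives c = e/(1 − 0.11000) = 0.49/0.89000 = 0.55056.
Starting from p₀ = 0.11000; update p ← p + (dp/dt)·Δt with the new parameters.
p: 0.11000 → 0.13911  (Δp = +0.02911)
p: 0.13911 → 0.17248  (Δp = +0.03337)
p: 0.17248 → 0.20898  (Δp = +0.03650)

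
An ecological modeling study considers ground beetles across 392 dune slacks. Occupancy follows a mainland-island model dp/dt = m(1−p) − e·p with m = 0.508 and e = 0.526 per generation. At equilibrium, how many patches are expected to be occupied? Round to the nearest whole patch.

p* = m/(m+e) = 0.508/1.0340 = 0.4913.
Expected occupied patches = N × p* = 392 × 0.4913 = 192.59 ≈ 193.

193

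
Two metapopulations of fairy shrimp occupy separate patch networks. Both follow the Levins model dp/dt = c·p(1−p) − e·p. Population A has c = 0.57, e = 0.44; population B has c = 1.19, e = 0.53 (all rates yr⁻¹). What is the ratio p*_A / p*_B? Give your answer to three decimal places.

0.411

A: p*_A = 1 − 0.44/0.57 = 0.2281.
B: p*_B = 1 − 0.53/1.19 = 0.5546.
p*_A / p*_B = 0.2281/0.5546 = 0.4112.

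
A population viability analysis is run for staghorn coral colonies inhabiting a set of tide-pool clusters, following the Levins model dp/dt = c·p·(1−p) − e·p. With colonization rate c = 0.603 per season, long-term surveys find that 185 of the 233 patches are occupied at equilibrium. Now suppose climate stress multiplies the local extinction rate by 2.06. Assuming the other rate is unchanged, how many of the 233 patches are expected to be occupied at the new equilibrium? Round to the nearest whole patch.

Observed p* = 185/233 = 0.79399.
Balance c(1−p*) = e gives e = 0.603×(1 − 0.79399) = 0.12422.
New p* = 1 − e/c = 1 − 0.25589/0.60300 = 0.57564.
Expected occupied = 233 × 0.57564 = 134.12 ≈ 134.

134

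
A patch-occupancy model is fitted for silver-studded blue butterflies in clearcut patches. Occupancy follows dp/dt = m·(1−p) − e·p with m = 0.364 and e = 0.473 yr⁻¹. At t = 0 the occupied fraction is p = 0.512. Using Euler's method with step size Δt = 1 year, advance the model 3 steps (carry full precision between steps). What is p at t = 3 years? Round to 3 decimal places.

Update rule: p ← p + [m·(1−p) − e·p]·Δt with Δt = 1.
t = 1: p = 0.51200 + (-0.06454) = 0.44746
t = 2: p = 0.44746 + (-0.01052) = 0.43694
t = 3: p = 0.43694 + (-0.00171) = 0.43522

0.435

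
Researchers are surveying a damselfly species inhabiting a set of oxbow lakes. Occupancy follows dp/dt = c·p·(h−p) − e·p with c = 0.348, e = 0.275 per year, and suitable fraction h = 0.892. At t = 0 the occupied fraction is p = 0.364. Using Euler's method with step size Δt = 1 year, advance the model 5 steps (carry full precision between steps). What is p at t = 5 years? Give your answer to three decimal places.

Update rule: p ← p + [c·p·(h−p) − e·p]·Δt with Δt = 1.
t = 1: p = 0.36400 + (-0.03322) = 0.33078
t = 2: p = 0.33078 + (-0.02636) = 0.30442
t = 3: p = 0.30442 + (-0.02147) = 0.28295
t = 4: p = 0.28295 + (-0.01784) = 0.26511
t = 5: p = 0.26511 + (-0.01507) = 0.25004

0.250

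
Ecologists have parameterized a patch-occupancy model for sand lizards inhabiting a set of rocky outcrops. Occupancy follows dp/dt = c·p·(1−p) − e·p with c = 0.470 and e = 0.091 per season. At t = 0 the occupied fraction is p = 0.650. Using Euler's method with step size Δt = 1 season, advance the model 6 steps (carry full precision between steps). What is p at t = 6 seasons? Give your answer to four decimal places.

Update rule: p ← p + [c·p·(1−p) − e·p]·Δt with Δt = 1.
step 1: Δp = +0.04777, p = 0.69778
step 2: Δp = +0.03562, p = 0.73339
step 3: Δp = +0.02516, p = 0.75855
step 4: Δp = +0.01705, p = 0.77561
step 5: Δp = +0.01122, p = 0.78682
step 6: Δp = +0.00723, p = 0.79406

0.7941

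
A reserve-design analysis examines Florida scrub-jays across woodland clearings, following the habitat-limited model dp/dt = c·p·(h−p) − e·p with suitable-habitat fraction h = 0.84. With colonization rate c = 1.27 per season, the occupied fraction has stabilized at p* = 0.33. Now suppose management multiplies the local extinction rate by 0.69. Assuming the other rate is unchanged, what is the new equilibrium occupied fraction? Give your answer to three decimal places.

Balance c(h−p*) = e gives e = 1.27×(0.84 − 0.33000) = 0.64770.
New p* = 0.84 − e/c = 0.84 − 0.44691/1.27000 = 0.48810.

0.488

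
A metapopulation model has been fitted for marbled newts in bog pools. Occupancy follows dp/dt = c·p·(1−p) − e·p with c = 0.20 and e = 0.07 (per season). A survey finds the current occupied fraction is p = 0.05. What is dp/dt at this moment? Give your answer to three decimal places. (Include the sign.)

Colonization term: c·p·(1−p) = 0.20×0.05×0.9500 = 0.00950.
Extinction term: e·p = 0.00350.
dp/dt = 0.00950 − 0.00350 = 0.00600.

0.006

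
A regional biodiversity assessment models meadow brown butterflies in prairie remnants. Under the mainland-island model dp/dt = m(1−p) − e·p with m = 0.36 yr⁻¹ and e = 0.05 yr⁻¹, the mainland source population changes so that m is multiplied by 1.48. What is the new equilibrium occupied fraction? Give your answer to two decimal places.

Before: p* = 0.36/(0.36+0.05) = 0.8780.
After: m = 0.5328, e = 0.05; p* = 0.5328/0.5828 = 0.9142.

0.91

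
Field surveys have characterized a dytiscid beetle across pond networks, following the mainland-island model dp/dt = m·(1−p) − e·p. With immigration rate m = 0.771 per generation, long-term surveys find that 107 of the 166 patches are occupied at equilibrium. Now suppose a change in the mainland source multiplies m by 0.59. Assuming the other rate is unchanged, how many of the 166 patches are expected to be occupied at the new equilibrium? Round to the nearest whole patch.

Observed p* = 107/166 = 0.64458.
Balance m(1−p*) = e·p* gives e = m(1−p*)/p* = 0.771×0.35542/0.64458 = 0.42513.
New p* = m/(m+e) = 0.45489/(0.45489+0.42513) = 0.51691.
Expected occupied = 166 × 0.51691 = 85.81 ≈ 86.

86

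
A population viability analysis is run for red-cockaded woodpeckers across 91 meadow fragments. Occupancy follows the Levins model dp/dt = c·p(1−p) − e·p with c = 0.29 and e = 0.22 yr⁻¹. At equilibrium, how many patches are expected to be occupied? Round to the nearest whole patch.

p* = 1 − e/c = 1 − 0.22/0.29 = 0.2414.
Expected occupied patches = N × p* = 91 × 0.2414 = 21.97 ≈ 22.

22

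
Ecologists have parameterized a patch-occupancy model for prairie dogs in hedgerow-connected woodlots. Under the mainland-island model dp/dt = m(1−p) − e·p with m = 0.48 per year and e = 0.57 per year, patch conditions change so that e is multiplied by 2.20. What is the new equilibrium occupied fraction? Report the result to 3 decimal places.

Before: p* = 0.48/(0.48+0.57) = 0.4571.
After: m = 0.48, e = 1.254; p* = 0.48/1.7340 = 0.2768.

0.277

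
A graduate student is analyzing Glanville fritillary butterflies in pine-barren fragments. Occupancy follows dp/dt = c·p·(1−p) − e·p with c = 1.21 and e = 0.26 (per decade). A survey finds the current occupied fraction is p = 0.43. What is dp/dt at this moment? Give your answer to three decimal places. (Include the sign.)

0.185

Colonization term: c·p·(1−p) = 1.21×0.43×0.5700 = 0.29657.
Extinction term: e·p = 0.11180.
dp/dt = 0.29657 − 0.11180 = 0.18477.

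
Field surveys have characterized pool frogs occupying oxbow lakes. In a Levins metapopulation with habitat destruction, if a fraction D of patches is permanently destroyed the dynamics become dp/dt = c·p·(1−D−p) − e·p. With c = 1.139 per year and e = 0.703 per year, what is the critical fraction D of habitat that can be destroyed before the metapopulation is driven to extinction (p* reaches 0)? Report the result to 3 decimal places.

0.383

The nontrivial equilibrium is p* = (1−D) − e/c; extinction occurs when this hits zero.
So D_crit = 1 − e/c = 1 − 0.703/1.139 = 1 − 0.6172 = 0.3828.
Note this equals the original equilibrium occupancy — the Levins extinction-debt result.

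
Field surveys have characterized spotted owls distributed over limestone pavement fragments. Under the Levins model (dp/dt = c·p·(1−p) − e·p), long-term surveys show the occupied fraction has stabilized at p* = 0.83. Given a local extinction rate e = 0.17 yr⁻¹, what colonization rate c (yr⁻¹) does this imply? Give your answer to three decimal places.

At equilibrium c(1−p*) = e, so c = e/(1−p*).
c = 0.17/(1 − 0.83) = 0.17/0.1700 = 1.0000.

1.000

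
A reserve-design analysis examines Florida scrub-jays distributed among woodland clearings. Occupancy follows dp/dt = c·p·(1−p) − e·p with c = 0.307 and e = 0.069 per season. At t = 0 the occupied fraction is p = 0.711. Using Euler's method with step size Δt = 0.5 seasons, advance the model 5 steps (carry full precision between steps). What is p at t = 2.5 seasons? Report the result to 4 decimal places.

Update rule: p ← p + [c·p·(1−p) − e·p]·Δt with Δt = 0.5.
step 1: Δp = +0.00701, p = 0.71801
step 2: Δp = +0.00631, p = 0.72432
step 3: Δp = +0.00566, p = 0.72998
step 4: Δp = +0.00507, p = 0.73505
step 5: Δp = +0.00453, p = 0.73959

0.7396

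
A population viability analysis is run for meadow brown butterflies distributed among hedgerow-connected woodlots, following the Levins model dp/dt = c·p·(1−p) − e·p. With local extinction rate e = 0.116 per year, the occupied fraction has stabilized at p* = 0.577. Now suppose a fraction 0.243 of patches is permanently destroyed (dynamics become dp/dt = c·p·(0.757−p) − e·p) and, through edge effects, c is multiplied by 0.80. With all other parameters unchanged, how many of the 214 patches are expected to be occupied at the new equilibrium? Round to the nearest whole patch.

49

Balance c(1−p*) = e gives c = e/(1 − 0.57700) = 0.116/0.42300 = 0.27423.
New p* = 0.757 − e/c = 0.757 − 0.11600/0.21938 = 0.22824.
Expected occupied = 214 × 0.22824 = 48.84 ≈ 49.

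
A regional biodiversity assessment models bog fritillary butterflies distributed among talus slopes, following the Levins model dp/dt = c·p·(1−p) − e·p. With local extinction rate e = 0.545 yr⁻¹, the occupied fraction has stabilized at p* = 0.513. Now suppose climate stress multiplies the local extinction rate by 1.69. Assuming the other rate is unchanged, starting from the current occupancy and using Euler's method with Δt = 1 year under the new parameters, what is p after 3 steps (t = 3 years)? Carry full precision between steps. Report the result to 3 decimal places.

0.241

Balance c(1−p*) = e gives c = e/(1 − 0.51300) = 0.545/0.48700 = 1.11910.
Starting from p₀ = 0.51300; update p ← p + (dp/dt)·Δt with the new parameters.
  1  |  dp/dt·Δt = -0.192914  |  p_1 = 0.320086
  2  |  dp/dt·Δt = -0.051265  |  p_2 = 0.268821
  3  |  dp/dt·Δt = -0.027632  |  p_3 = 0.241189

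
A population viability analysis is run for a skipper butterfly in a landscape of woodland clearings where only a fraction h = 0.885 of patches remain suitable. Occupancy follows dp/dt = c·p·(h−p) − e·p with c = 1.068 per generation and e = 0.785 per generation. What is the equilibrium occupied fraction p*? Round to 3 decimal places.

0.150

Setting dp/dt = 0 and dividing by p* gives c·(h−p*) = e.
So p* = h − e/c = 0.885 − 0.785/1.068 = 0.885 − 0.7350 = 0.1500.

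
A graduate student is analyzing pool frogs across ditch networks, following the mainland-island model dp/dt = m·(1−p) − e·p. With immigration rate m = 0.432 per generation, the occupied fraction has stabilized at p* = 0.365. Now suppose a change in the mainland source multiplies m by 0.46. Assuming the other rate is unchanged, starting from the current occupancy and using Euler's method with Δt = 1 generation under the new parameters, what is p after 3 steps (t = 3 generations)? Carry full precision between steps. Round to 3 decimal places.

Balance m(1−p*) = e·p* gives e = m(1−p*)/p* = 0.432×0.63500/0.36500 = 0.75156.
Starting from p₀ = 0.36500; update p ← p + (dp/dt)·Δt with the new parameters.
t = 1: p = 0.36500 + (-0.14813) = 0.21687
t = 2: p = 0.21687 + (-0.00736) = 0.20950
t = 3: p = 0.20950 + (-0.00037) = 0.20914

0.209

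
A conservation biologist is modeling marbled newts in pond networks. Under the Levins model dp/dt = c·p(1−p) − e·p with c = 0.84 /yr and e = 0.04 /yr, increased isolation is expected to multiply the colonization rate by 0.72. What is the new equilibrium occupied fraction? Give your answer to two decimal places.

Before: p* = 1 − 0.04/0.84 = 0.9524.
After the change, c = 0.6048, e = 0.04, so p* = 1 − 0.04/0.6048 = 0.9339.

0.93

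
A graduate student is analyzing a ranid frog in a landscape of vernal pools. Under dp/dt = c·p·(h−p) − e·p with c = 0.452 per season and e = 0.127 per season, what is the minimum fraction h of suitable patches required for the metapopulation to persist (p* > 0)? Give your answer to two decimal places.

0.28

p* = h − e/c is positive only when h > e/c.
h_min = e/c = 0.127/0.452 = 0.2810.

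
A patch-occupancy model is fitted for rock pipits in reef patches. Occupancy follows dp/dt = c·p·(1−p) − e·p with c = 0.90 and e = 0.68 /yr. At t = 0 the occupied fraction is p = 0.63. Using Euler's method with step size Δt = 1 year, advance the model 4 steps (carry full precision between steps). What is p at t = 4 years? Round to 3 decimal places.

0.296

Update rule: p ← p + [c·p·(1−p) − e·p]·Δt with Δt = 1.
  1  |  dp/dt·Δt = -0.218610  |  p_1 = 0.411390
  2  |  dp/dt·Δt = -0.061812  |  p_2 = 0.349578
  3  |  dp/dt·Δt = -0.033077  |  p_3 = 0.316501
  4  |  dp/dt·Δt = -0.020525  |  p_4 = 0.295976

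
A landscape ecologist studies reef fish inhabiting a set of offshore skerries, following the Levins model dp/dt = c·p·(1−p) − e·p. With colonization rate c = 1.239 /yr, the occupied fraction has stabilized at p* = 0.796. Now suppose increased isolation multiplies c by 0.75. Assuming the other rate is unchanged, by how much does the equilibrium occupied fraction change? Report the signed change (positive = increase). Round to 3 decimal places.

-0.068

Balance c(1−p*) = e gives e = 1.239×(1 − 0.79600) = 0.25276.
New p* = 1 − e/c = 1 − 0.25276/0.92925 = 0.72800.
Δp* = 0.72800 − 0.79600 = -0.06800.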